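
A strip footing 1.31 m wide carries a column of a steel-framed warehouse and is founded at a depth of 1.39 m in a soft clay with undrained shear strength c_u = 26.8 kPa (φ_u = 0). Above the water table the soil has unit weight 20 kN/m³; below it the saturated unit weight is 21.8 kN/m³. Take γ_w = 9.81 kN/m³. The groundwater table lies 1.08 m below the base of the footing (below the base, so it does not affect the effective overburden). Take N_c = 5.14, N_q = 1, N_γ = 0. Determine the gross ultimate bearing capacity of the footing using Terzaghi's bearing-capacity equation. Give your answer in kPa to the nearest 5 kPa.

Overburden at base level: q = 20 × 1.39 = 27.8 kPa.
Cohesion term c·N_c = 26.8 × 5.14 = 137.75 kPa; surcharge term q·N_q = 27.8 × 1 = 27.8 kPa.
q_ult = 137.75 + 27.8 = 165.55 kPa.

q_ult ≈ 165 kPa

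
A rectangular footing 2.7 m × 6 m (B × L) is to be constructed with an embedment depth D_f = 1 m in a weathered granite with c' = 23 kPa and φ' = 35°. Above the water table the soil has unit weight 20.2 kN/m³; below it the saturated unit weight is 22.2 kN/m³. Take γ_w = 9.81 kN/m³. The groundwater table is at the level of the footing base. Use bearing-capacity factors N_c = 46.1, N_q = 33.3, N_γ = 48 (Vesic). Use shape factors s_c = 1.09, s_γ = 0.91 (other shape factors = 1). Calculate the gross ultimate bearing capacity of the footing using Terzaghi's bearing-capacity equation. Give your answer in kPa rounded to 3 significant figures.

q_ult ≈ 2560 kPa

q = γ·D_f = 20.2 × 1 = 20.2 kPa.
For the ½γBN_γ term take γ' = 22.2 − 9.81 = 12.39 kN/m³ (soil below base is submerged).
c·N_c·s_c = 23 × 46.1 × 1.09 = 1155.7 kPa
q·N_q = 20.2 × 33.3 = 672.66 kPa
0.5·γ·B·N_γ·s_γ = 0.5 × 12.39 × 2.7 × 48 × 0.91 = 730.61 kPa
q_ult = 1155.7 + 672.66 + 730.61 = 2559 kPa.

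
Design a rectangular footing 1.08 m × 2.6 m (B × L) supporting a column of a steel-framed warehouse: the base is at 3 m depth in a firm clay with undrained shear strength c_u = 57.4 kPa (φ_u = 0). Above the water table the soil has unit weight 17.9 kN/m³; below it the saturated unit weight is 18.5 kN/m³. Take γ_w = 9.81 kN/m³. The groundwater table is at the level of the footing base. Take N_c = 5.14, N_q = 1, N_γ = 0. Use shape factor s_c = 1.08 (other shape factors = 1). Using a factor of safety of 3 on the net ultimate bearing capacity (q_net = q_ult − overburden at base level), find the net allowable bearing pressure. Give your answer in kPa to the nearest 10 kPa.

Overburden at base level: q = 17.9 × 3 = 53.7 kPa.
Cohesion term c·N_c·s_c = 57.4 × 5.14 × 1.08 = 318.64 kPa; surcharge term q·N_q = 53.7 × 1 = 53.7 kPa.
q_ult = 318.64 + 53.7 = 372.34 kPa.
q_net = 372.34 − 53.7 = 318.64 kPa.
q_all(net) = 318.64 / 3 = 106.21 kPa.

q_all(net) ≈ 110 kPa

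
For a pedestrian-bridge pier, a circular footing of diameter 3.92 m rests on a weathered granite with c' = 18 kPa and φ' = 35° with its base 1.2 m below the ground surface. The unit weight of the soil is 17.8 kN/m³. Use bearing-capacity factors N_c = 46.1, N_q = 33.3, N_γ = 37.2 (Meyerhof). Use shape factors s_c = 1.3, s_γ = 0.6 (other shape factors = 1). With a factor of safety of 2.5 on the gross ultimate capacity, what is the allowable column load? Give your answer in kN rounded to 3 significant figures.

P_all ≈ 12400 kN

Effective surcharge at the founding depth q = γ·D_f = 17.8 × 1.2 = 21.36 kPa.
q_ult = c·N_c·s_c + q·N_q + 0.5·γ·B·N_γ·s_γ
     = 18 × 46.1 × 1.3 + 21.36 × 33.3 + 0.5 × 17.8 × 3.92 × 37.2 × 0.6
     = 1078.7 + 711.29 + 778.7 = 2568.7 kPa.
Gross allowable pressure q_all = 2568.7 / 2.5 = 1027.5 kPa.
Footing area = 12.0687 m², so allowable column load = 1027.5 × 12.0687 = 12400 kN.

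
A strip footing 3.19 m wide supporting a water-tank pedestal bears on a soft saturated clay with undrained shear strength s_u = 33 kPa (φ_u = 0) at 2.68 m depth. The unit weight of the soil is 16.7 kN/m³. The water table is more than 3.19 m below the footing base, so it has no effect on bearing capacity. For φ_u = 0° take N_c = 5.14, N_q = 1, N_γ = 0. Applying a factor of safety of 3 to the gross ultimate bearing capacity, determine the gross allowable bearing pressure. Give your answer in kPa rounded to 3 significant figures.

q_all ≈ 71.5 kPa

Effective surcharge at the founding depth q = γ·D_f = 16.7 × 2.68 = 44.756 kPa.
q_ult = c·N_c + q·N_q
     = 33 × 5.14 + 44.756 × 1
     = 169.62 + 44.756 = 214.38 kPa.
q_all = q_ult / FS = 214.38 / 3 = 71.459 kPa.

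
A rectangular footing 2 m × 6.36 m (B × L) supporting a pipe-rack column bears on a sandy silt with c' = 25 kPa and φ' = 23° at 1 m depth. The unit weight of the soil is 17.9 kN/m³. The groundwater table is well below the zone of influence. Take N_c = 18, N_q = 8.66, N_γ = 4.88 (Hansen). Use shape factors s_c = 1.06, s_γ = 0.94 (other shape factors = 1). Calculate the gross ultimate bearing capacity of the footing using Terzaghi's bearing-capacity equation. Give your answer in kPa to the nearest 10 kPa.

q_ult ≈ 710 kPa

q = γ·D_f = 17.9 × 1 = 17.9 kPa.
c·N_c·s_c = 25 × 18 × 1.06 = 477 kPa
q·N_q = 17.9 × 8.66 = 155.01 kPa
0.5·γ·B·N_γ·s_γ = 0.5 × 17.9 × 2 × 4.88 × 0.94 = 82.111 kPa
q_ult = 477 + 155.01 + 82.111 = 714.12 kPa.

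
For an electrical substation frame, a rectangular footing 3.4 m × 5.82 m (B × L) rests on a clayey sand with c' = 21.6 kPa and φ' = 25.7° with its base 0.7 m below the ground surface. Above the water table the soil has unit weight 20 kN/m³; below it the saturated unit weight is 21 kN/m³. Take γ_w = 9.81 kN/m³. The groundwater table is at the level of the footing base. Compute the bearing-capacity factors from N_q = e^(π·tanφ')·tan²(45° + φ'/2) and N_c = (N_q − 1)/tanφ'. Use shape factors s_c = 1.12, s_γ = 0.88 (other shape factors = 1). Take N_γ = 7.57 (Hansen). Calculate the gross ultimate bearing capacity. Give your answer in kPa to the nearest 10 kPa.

q_ult ≈ 810 kPa

tan25.7° = 0.4813, so N_q = e^(π×0.4813)·tan²(57.85°) = 4.536 × 2.531 = 11.48.
N_c = (11.48 − 1)/tan25.7° = 21.78.
q = γ·D_f = 20 × 0.7 = 14 kPa.
For the ½γBN_γ term take γ' = 21 − 9.81 = 11.19 kN/m³ (soil below base is submerged).
c·N_c·s_c = 21.6 × 21.779 × 1.12 = 526.88 kPa
q·N_q = 14 × 11.481 = 160.74 kPa
0.5·γ·B·N_γ·s_γ = 0.5 × 11.19 × 3.4 × 7.57 × 0.88 = 126.72 kPa
q_ult = 526.88 + 160.74 + 126.72 = 814.34 kPa.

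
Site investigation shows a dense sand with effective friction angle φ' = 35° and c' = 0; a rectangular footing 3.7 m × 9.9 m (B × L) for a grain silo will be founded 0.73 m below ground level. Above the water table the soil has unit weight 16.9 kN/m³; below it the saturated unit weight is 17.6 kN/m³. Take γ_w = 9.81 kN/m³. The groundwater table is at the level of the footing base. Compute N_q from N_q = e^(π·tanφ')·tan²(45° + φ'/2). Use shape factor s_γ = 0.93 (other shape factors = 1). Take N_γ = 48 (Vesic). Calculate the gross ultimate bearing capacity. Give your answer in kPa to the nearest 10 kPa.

q_ult ≈ 1050 kPa

tan35° = 0.7002, so N_q = e^(π×0.7002)·tan²(62.5°) = 9.023 × 3.69 = 33.3.
q = γ·D_f = 16.9 × 0.73 = 12.337 kPa.
For the ½γBN_γ term take γ' = 17.6 − 9.81 = 7.79 kN/m³ (soil below base is submerged).
q·N_q = 12.337 × 33.296 = 410.77 kPa
0.5·γ·B·N_γ·s_γ = 0.5 × 7.79 × 3.7 × 48 × 0.93 = 643.33 kPa
q_ult = 410.77 + 643.33 = 1054.1 kPa.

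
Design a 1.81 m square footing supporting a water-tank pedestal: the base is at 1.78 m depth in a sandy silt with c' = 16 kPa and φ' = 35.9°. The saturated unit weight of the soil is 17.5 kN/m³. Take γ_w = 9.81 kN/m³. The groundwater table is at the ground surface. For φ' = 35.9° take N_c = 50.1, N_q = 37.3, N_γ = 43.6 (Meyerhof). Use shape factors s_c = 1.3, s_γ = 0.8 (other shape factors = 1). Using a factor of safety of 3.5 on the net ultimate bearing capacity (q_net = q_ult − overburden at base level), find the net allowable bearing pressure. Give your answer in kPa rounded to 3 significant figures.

Water table at ground surface, so effective unit weight γ' = 17.5 − 9.81 = 7.69 kN/m³ is used throughout; overburden q = 7.69 × 1.78 = 13.688 kPa; the same γ' applies in the ½γBN_γ term.
Cohesion term c·N_c·s_c = 16 × 50.1 × 1.3 = 1042.1 kPa; surcharge term q·N_q = 13.688 × 37.3 = 510.57 kPa; self-weight term 0.5·γ·B·N_γ·s_γ = 0.5 × 7.69 × 1.81 × 43.6 × 0.8 = 242.75 kPa.
q_ult = 1042.1 + 510.57 + 242.75 = 1795.4 kPa.
q_net = 1795.4 − 13.688 = 1781.7 kPa.
q_all(net) = 1781.7 / 3.5 = 509.06 kPa.

q_all(net) ≈ 509 kPa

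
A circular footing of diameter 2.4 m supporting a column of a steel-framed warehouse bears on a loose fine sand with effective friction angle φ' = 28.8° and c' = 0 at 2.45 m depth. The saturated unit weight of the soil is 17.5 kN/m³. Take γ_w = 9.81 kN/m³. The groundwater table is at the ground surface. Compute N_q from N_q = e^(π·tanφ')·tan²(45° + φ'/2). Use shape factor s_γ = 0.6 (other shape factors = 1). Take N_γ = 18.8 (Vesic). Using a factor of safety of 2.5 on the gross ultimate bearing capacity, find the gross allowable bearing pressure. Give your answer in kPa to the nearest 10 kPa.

q_all ≈ 160 kPa

N_q = e^(π·tan28.8°)·tan²(59.4°) = 16.08.
γ' = 17.5 − 9.81 = 7.69 kN/m³ (submerged throughout). q = 7.69 × 2.45 = 18.84 kPa; the same γ' applies in the ½γBN_γ term.
q·N_q = 18.84 × 16.081 = 302.97 kPa
0.5·γ·B·N_γ·s_γ = 0.5 × 7.69 × 2.4 × 18.8 × 0.6 = 104.09 kPa
q_ult = 302.97 + 104.09 = 407.07 kPa.
q_all = 407.07 / 2.5 = 162.83 kPa.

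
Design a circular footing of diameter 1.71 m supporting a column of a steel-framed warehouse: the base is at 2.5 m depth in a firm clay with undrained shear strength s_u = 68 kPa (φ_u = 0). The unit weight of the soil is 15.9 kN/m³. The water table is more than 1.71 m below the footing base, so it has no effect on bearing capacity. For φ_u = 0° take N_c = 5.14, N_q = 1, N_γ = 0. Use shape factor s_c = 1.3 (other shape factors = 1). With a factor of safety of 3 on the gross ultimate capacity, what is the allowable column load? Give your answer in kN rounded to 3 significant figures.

q = γ·D_f = 15.9 × 2.5 = 39.75 kPa.
c·N_c·s_c = 68 × 5.14 × 1.3 = 454.38 kPa
q·N_q = 39.75 × 1 = 39.75 kPa
q_ult = 454.38 + 39.75 = 494.13 kPa.
Gross allowable pressure q_all = 494.13 / 3 = 164.71 kPa.
Footing area = 2.2966 m², so allowable column load = 164.71 × 2.2966 = 378.27 kN.

P_all ≈ 378 kN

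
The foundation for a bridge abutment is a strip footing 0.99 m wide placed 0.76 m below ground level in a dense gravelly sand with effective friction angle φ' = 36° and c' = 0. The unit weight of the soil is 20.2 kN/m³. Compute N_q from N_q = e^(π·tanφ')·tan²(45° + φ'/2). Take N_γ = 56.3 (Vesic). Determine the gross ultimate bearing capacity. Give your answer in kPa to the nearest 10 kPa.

q_ult ≈ 1140 kPa

tan36° = 0.7265, so N_q = e^(π×0.7265)·tan²(63°) = 9.801 × 3.852 = 37.75.
Overburden at base level: q = 20.2 × 0.76 = 15.352 kPa.
Surcharge term q·N_q = 15.352 × 37.752 = 579.58 kPa; self-weight term 0.5·γ·B·N_γ = 0.5 × 20.2 × 0.99 × 56.3 = 562.94 kPa.
q_ult = 579.58 + 562.94 = 1142.5 kPa.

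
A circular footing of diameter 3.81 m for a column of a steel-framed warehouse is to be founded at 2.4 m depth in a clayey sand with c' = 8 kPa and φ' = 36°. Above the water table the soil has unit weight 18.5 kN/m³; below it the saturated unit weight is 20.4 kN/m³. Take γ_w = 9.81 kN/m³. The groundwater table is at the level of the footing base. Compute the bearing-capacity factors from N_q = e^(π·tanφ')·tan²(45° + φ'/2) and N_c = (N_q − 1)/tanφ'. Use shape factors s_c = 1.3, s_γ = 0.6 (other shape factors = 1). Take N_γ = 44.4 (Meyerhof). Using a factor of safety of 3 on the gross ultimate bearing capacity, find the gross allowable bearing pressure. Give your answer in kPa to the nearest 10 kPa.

q_all ≈ 910 kPa

N_q = e^(π·tan36°)·tan²(63°) = 37.75; N_c = (N_q − 1)/tanφ' = 50.59.
Overburden at base level: q = 18.5 × 2.4 = 44.4 kPa.
Below the base the soil is submerged, so the ½γBN_γ term uses γ' = 20.4 − 9.81 = 10.59 kN/m³.
Cohesion term c·N_c·s_c = 8 × 50.585 × 1.3 = 526.09 kPa; surcharge term q·N_q = 44.4 × 37.752 = 1676.2 kPa; self-weight term 0.5·γ·B·N_γ·s_γ = 0.5 × 10.59 × 3.81 × 44.4 × 0.6 = 537.43 kPa.
q_ult = 526.09 + 1676.2 + 537.43 = 2739.7 kPa.
q_all = 2739.7 / 3 = 913.24 kPa.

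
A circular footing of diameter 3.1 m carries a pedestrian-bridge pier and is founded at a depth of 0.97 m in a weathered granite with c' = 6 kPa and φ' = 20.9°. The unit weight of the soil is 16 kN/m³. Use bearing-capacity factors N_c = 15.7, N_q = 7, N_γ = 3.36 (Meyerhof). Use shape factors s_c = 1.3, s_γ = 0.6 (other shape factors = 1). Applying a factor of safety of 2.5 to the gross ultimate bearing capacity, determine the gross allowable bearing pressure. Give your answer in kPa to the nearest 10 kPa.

q_all ≈ 110 kPa

q = γ·D_f = 16 × 0.97 = 15.52 kPa.
c·N_c·s_c = 6 × 15.7 × 1.3 = 122.46 kPa
q·N_q = 15.52 × 7 = 108.64 kPa
0.5·γ·B·N_γ·s_γ = 0.5 × 16 × 3.1 × 3.36 × 0.6 = 49.997 kPa
q_ult = 122.46 + 108.64 + 49.997 = 281.1 kPa.
q_all = q_ult / FS = 281.1 / 2.5 = 112.44 kPa.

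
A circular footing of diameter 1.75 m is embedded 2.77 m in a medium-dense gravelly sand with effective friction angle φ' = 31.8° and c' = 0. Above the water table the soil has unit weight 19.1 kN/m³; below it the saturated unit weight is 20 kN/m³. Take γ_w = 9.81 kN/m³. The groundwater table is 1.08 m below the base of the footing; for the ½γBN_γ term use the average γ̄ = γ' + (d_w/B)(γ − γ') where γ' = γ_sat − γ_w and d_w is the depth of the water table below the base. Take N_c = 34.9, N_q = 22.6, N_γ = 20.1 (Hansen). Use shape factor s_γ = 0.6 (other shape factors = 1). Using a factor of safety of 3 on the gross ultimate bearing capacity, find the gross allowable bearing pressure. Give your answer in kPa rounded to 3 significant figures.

q = γ·D_f = 19.1 × 2.77 = 52.907 kPa.
γ' = 10.19 kN/m³; averaging over the depth B below the base, γ̄ = γ' + (d_w/B)(γ − γ') = 15.689 kN/m³.
q·N_q = 52.907 × 22.6 = 1195.7 kPa
0.5·γ·B·N_γ·s_γ = 0.5 × 15.689 × 1.75 × 20.1 × 0.6 = 165.56 kPa
q_ult = 1195.7 + 165.56 = 1361.3 kPa.
q_all = 1361.3 / 3 = 453.75 kPa.

q_all ≈ 454 kPa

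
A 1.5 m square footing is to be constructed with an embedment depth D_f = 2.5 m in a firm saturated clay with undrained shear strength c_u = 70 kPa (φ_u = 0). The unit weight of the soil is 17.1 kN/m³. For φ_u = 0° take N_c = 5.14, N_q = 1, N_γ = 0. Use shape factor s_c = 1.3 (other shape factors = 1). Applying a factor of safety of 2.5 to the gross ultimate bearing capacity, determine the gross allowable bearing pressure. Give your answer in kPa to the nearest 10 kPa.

Overburden at base level: q = 17.1 × 2.5 = 42.75 kPa.
Cohesion term c·N_c·s_c = 70 × 5.14 × 1.3 = 467.74 kPa; surcharge term q·N_q = 42.75 × 1 = 42.75 kPa.
q_ult = 467.74 + 42.75 = 510.49 kPa.
q_all = q_ult / FS = 510.49 / 2.5 = 204.2 kPa.

q_all ≈ 200 kPa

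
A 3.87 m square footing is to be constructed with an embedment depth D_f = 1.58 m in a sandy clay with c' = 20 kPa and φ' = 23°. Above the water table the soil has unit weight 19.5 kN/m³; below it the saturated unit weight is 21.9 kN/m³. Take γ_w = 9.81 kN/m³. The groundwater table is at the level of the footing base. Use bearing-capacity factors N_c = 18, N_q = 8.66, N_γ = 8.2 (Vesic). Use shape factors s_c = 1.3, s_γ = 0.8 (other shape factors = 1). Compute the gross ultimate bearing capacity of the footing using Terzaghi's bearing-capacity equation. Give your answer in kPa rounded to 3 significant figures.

q_ult ≈ 888 kPa

Effective surcharge at the founding depth q = γ·D_f = 19.5 × 1.58 = 30.81 kPa.
The water table coincides with the base, so in the self-weight term γ → γ' = 12.09 kN/m³.
q_ult = c·N_c·s_c + q·N_q + 0.5·γ·B·N_γ·s_γ
     = 20 × 18 × 1.3 + 30.81 × 8.66 + 0.5 × 12.09 × 3.87 × 8.2 × 0.8
     = 468 + 266.81 + 153.47 = 888.28 kPa.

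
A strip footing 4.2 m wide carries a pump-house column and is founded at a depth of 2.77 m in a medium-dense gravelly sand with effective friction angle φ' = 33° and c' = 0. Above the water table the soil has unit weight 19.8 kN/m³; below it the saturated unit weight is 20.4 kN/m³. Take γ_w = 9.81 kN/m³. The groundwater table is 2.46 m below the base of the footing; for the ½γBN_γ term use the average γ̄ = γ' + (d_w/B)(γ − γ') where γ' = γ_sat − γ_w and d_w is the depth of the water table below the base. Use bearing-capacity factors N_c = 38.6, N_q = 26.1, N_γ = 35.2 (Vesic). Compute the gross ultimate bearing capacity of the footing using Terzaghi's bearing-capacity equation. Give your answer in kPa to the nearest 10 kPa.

q = γ·D_f = 19.8 × 2.77 = 54.846 kPa.
γ' = 10.59 kN/m³; averaging over the depth B below the base, γ̄ = γ' + (d_w/B)(γ − γ') = 15.984 kN/m³.
q·N_q = 54.846 × 26.1 = 1431.5 kPa
0.5·γ·B·N_γ = 0.5 × 15.984 × 4.2 × 35.2 = 1181.6 kPa
q_ult = 1431.5 + 1181.6 = 2613 kPa.

q_ult ≈ 2610 kPa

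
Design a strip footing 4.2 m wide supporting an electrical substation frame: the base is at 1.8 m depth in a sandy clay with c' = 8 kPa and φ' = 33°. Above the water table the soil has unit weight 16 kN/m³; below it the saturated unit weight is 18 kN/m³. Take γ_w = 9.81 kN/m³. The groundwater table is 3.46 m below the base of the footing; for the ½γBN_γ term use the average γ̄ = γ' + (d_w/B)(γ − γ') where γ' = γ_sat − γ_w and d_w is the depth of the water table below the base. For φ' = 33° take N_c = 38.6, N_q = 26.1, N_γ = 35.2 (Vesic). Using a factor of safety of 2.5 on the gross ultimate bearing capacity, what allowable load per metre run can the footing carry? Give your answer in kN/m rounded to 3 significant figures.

≈ 3600 kN/m

q = γ·D_f = 16 × 1.8 = 28.8 kPa.
γ' = 8.19 kN/m³; averaging over the depth B below the base, γ̄ = γ' + (d_w/B)(γ − γ') = 14.624 kN/m³.
c·N_c = 8 × 38.6 = 308.8 kPa
q·N_q = 28.8 × 26.1 = 751.68 kPa
0.5·γ·B·N_γ = 0.5 × 14.624 × 4.2 × 35.2 = 1081 kPa
q_ult = 308.8 + 751.68 + 1081 = 2141.5 kPa.
Gross allowable pressure q_all = 2141.5 / 2.5 = 856.59 kPa.
Allowable wall load = q_all × B = 856.59 × 4.2 = 3597.7 kN per metre run.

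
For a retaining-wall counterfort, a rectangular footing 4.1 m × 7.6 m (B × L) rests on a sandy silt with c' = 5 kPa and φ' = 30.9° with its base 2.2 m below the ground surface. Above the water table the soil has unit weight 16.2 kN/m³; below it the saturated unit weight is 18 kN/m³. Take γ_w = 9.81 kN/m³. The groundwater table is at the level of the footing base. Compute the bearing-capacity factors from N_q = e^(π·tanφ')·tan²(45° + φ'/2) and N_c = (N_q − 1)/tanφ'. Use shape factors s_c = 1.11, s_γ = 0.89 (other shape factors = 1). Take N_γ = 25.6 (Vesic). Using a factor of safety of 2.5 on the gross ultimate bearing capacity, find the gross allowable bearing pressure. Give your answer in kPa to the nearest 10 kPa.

q_all ≈ 520 kPa

N_q = e^(π·tan30.9°)·tan²(60.45°) = 20.39; N_c = (N_q − 1)/tanφ' = 32.41.
q = γ·D_f = 16.2 × 2.2 = 35.64 kPa.
For the ½γBN_γ term take γ' = 18 − 9.81 = 8.19 kN/m³ (soil below base is submerged).
c·N_c·s_c = 5 × 32.406 × 1.11 = 179.85 kPa
q·N_q = 35.64 × 20.394 = 726.86 kPa
0.5·γ·B·N_γ·s_γ = 0.5 × 8.19 × 4.1 × 25.6 × 0.89 = 382.53 kPa
q_ult = 179.85 + 726.86 + 382.53 = 1289.2 kPa.
q_all = 1289.2 / 2.5 = 515.7 kPa.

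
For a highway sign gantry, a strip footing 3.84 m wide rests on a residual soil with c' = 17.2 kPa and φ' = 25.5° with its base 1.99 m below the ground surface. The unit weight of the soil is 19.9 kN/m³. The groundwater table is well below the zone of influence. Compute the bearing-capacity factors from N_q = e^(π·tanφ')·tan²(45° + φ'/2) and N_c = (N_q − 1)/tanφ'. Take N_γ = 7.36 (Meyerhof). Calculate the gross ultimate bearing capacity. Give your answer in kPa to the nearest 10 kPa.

q_ult ≈ 1100 kPa

tan25.5° = 0.477, so N_q = e^(π×0.477)·tan²(57.75°) = 4.475 × 2.512 = 11.24.
N_c = (11.24 − 1)/tan25.5° = 21.47.
Overburden at base level: q = 19.9 × 1.99 = 39.601 kPa.
Cohesion term c·N_c = 17.2 × 21.469 = 369.27 kPa; surcharge term q·N_q = 39.601 × 11.24 = 445.13 kPa; self-weight term 0.5·γ·B·N_γ = 0.5 × 19.9 × 3.84 × 7.36 = 281.21 kPa.
q_ult = 369.27 + 445.13 + 281.21 = 1095.6 kPa.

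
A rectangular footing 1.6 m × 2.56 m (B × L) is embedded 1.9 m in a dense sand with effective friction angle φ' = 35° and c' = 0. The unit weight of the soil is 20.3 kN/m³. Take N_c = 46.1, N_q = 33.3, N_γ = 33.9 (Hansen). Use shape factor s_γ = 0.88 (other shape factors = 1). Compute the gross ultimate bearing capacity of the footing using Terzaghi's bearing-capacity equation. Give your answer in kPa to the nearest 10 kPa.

Overburden at base level: q = 20.3 × 1.9 = 38.57 kPa.
Surcharge term q·N_q = 38.57 × 33.3 = 1284.4 kPa; self-weight term 0.5·γ·B·N_γ·s_γ = 0.5 × 20.3 × 1.6 × 33.9 × 0.88 = 484.47 kPa.
q_ult = 1284.4 + 484.47 = 1768.9 kPa.

q_ult ≈ 1770 kPa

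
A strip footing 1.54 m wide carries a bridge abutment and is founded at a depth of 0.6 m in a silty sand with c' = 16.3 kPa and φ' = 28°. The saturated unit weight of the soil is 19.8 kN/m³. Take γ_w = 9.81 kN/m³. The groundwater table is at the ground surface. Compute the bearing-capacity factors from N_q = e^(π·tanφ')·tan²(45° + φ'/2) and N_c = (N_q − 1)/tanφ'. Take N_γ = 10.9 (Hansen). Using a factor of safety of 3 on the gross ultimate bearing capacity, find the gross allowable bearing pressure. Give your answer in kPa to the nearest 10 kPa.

N_q = e^(π·tan28°)·tan²(59°) = 14.72; N_c = (N_q − 1)/tanφ' = 25.8.
With the water table at the surface the whole profile is submerged: γ' = 19.8 − 9.81 = 9.99 kN/m³, so q = γ'·D_f = 5.994 kPa; the same γ' applies in the ½γBN_γ term.
q_ult = c·N_c + q·N_q + 0.5·γ·B·N_γ
     = 16.3 × 25.803 + 5.994 × 14.72 + 0.5 × 9.99 × 1.54 × 10.9
     = 420.59 + 88.231 + 83.846 = 592.67 kPa.
q_all = 592.67 / 3 = 197.56 kPa.

q_all ≈ 200 kPa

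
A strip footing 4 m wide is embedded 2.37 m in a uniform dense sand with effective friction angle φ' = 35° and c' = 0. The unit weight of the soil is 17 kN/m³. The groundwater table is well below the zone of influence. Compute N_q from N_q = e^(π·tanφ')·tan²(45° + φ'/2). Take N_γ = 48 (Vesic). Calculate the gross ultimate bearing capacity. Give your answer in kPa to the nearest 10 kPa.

tan35° = 0.7002, so N_q = e^(π×0.7002)·tan²(62.5°) = 9.023 × 3.69 = 33.3.
q = γ·D_f = 17 × 2.37 = 40.29 kPa.
q·N_q = 40.29 × 33.296 = 1341.5 kPa
0.5·γ·B·N_γ = 0.5 × 17 × 4 × 48 = 1632 kPa
q_ult = 1341.5 + 1632 = 2973.5 kPa.

q_ult ≈ 2970 kPa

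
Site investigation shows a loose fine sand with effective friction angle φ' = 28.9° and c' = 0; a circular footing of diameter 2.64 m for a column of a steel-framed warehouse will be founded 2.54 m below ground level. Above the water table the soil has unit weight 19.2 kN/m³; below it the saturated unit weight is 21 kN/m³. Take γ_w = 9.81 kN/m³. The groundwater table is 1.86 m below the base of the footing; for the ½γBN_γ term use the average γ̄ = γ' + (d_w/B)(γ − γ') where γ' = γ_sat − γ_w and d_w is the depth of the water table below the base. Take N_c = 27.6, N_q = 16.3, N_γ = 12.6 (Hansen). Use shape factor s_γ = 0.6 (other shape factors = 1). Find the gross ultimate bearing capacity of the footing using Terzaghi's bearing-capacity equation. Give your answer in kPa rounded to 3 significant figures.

q_ult ≈ 963 kPa

Overburden at base level: q = 19.2 × 2.54 = 48.768 kPa.
The water table is 1.86 m below the base (< B = 2.64 m), so the ½γBN_γ term uses γ̄ = γ' + (d_w/B)(γ − γ') = 11.19 + (1.86/2.64)(19.2 − 11.19) = 16.833 kN/m³.
Surcharge term q·N_q = 48.768 × 16.3 = 794.92 kPa; self-weight term 0.5·γ·B·N_γ·s_γ = 0.5 × 16.833 × 2.64 × 12.6 × 0.6 = 167.98 kPa.
q_ult = 794.92 + 167.98 = 962.9 kPa.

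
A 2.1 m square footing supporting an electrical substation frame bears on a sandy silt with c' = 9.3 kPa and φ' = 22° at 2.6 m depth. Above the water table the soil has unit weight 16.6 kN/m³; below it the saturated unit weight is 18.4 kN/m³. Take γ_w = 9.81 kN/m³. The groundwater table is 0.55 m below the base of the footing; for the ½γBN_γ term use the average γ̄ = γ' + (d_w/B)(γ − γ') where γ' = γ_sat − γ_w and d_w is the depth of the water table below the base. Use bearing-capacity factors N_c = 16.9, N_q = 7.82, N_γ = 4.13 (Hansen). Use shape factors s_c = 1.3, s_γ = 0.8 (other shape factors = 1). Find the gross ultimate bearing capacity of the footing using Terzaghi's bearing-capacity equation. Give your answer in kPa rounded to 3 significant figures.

q_ult ≈ 579 kPa

q = γ·D_f = 16.6 × 2.6 = 43.16 kPa.
γ' = 8.59 kN/m³; averaging over the depth B below the base, γ̄ = γ' + (d_w/B)(γ − γ') = 10.688 kN/m³.
c·N_c·s_c = 9.3 × 16.9 × 1.3 = 204.32 kPa
q·N_q = 43.16 × 7.82 = 337.51 kPa
0.5·γ·B·N_γ·s_γ = 0.5 × 10.688 × 2.1 × 4.13 × 0.8 = 37.078 kPa
q_ult = 204.32 + 337.51 + 37.078 = 578.91 kPa.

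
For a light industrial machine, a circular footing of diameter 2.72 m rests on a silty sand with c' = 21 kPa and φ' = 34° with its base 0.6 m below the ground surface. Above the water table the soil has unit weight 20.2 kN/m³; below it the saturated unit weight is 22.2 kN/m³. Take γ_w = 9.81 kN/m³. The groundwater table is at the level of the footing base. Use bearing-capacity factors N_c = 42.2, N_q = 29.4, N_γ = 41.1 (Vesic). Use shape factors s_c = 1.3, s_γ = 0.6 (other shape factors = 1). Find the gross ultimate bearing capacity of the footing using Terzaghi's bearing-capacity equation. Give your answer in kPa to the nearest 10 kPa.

Effective surcharge at the founding depth q = γ·D_f = 20.2 × 0.6 = 12.12 kPa.
The water table coincides with the base, so in the self-weight term γ → γ' = 12.39 kN/m³.
q_ult = c·N_c·s_c + q·N_q + 0.5·γ·B·N_γ·s_γ
     = 21 × 42.2 × 1.3 + 12.12 × 29.4 + 0.5 × 12.39 × 2.72 × 41.1 × 0.6
     = 1152.1 + 356.33 + 415.53 = 1923.9 kPa.

q_ult ≈ 1920 kPa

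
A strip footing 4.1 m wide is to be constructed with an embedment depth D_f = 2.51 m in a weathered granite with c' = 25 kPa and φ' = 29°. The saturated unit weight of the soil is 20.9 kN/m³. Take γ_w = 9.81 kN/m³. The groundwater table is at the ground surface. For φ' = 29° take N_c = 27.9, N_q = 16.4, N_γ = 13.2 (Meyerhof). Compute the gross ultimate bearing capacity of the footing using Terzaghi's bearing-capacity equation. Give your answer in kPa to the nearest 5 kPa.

q_ult ≈ 1455 kPa

Water table at ground surface, so effective unit weight γ' = 20.9 − 9.81 = 11.09 kN/m³ is used throughout; overburden q = 11.09 × 2.51 = 27.836 kPa; the same γ' applies in the ½γBN_γ term.
Cohesion term c·N_c = 25 × 27.9 = 697.5 kPa; surcharge term q·N_q = 27.836 × 16.4 = 456.51 kPa; self-weight term 0.5·γ·B·N_γ = 0.5 × 11.09 × 4.1 × 13.2 = 300.1 kPa.
q_ult = 697.5 + 456.51 + 300.1 = 1454.1 kPa.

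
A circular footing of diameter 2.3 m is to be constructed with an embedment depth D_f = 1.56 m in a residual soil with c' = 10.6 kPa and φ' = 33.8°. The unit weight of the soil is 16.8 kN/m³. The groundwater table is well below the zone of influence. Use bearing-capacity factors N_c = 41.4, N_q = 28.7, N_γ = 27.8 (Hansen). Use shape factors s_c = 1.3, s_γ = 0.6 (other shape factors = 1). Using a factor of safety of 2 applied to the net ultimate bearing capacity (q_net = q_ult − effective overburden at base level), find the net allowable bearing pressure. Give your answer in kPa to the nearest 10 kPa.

Overburden at base level: q = 16.8 × 1.56 = 26.208 kPa.
Cohesion term c·N_c·s_c = 10.6 × 41.4 × 1.3 = 570.49 kPa; surcharge term q·N_q = 26.208 × 28.7 = 752.17 kPa; self-weight term 0.5·γ·B·N_γ·s_γ = 0.5 × 16.8 × 2.3 × 27.8 × 0.6 = 322.26 kPa.
q_ult = 570.49 + 752.17 + 322.26 = 1644.9 kPa.
Net ultimate: q_net = 1644.9 − 26.208 = 1618.7 kPa.
q_all(net) = 1618.7 / 2 = 809.36 kPa.

q_all(net) ≈ 810 kPa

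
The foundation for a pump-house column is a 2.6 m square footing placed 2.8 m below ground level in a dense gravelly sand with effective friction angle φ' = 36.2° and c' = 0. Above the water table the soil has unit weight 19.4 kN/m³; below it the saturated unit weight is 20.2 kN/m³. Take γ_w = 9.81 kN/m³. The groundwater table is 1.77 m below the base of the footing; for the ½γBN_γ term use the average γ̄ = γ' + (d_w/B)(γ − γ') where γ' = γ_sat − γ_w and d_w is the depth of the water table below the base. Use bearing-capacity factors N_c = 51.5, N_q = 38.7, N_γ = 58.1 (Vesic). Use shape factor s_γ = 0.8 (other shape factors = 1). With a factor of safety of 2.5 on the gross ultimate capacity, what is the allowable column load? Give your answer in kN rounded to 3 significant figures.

P_all ≈ 8380 kN

q = γ·D_f = 19.4 × 2.8 = 54.32 kPa.
γ' = 10.39 kN/m³; averaging over the depth B below the base, γ̄ = γ' + (d_w/B)(γ − γ') = 16.524 kN/m³.
q·N_q = 54.32 × 38.7 = 2102.2 kPa
0.5·γ·B·N_γ·s_γ = 0.5 × 16.524 × 2.6 × 58.1 × 0.8 = 998.43 kPa
q_ult = 2102.2 + 998.43 = 3100.6 kPa.
Gross allowable pressure q_all = 3100.6 / 2.5 = 1240.2 kPa.
Footing area = 6.76 m², so allowable column load = 1240.2 × 6.76 = 8384.1 kN.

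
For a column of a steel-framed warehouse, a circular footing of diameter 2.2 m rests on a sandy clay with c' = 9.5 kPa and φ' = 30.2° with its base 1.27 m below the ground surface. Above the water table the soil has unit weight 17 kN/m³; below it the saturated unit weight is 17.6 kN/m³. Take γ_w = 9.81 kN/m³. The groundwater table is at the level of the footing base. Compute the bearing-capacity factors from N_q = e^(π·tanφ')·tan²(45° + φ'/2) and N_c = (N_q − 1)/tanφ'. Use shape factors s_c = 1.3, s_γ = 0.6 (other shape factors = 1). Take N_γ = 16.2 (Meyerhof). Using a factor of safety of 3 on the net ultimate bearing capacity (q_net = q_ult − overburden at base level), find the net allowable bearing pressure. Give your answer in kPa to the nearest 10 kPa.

N_q = e^(π·tan30.2°)·tan²(60.1°) = 18.82; N_c = (N_q − 1)/tanφ' = 30.62.
q = γ·D_f = 17 × 1.27 = 21.59 kPa.
For the ½γBN_γ term take γ' = 17.6 − 9.81 = 7.79 kN/m³ (soil below base is submerged).
c·N_c·s_c = 9.5 × 30.625 × 1.3 = 378.21 kPa
q·N_q = 21.59 × 18.824 = 406.41 kPa
0.5·γ·B·N_γ·s_γ = 0.5 × 7.79 × 2.2 × 16.2 × 0.6 = 83.291 kPa
q_ult = 378.21 + 406.41 + 83.291 = 867.92 kPa.
q_net = 867.92 − 21.59 = 846.33 kPa.
q_all(net) = 846.33 / 3 = 282.11 kPa.

q_all(net) ≈ 280 kPa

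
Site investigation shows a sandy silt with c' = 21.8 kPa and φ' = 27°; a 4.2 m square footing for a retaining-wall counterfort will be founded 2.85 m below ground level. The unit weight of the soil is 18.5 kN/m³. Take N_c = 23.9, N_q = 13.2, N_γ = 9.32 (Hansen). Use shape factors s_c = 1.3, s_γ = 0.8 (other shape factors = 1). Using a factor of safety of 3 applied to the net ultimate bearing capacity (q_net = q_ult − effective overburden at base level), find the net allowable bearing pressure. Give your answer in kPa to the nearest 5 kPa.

Overburden at base level: q = 18.5 × 2.85 = 52.725 kPa.
Cohesion term c·N_c·s_c = 21.8 × 23.9 × 1.3 = 677.33 kPa; surcharge term q·N_q = 52.725 × 13.2 = 695.97 kPa; self-weight term 0.5·γ·B·N_γ·s_γ = 0.5 × 18.5 × 4.2 × 9.32 × 0.8 = 289.67 kPa.
q_ult = 677.33 + 695.97 + 289.67 = 1663 kPa.
Net ultimate: q_net = 1663 − 52.725 = 1610.2 kPa.
q_all(net) = 1610.2 / 3 = 536.75 kPa.

q_all(net) ≈ 535 kPa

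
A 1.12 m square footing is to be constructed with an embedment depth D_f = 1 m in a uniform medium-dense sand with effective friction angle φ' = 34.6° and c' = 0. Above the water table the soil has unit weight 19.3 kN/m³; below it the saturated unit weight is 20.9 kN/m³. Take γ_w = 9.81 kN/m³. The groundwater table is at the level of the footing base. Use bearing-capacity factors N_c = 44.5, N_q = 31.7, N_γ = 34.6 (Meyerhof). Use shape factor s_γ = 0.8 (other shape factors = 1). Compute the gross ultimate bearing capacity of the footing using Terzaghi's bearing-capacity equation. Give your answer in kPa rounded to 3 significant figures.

q_ult ≈ 784 kPa

Effective surcharge at the founding depth q = γ·D_f = 19.3 × 1 = 19.3 kPa.
The water table coincides with the base, so in the self-weight term γ → γ' = 11.09 kN/m³.
q_ult = q·N_q + 0.5·γ·B·N_γ·s_γ
     = 19.3 × 31.7 + 0.5 × 11.09 × 1.12 × 34.6 × 0.8
     = 611.81 + 171.9 = 783.71 kPa.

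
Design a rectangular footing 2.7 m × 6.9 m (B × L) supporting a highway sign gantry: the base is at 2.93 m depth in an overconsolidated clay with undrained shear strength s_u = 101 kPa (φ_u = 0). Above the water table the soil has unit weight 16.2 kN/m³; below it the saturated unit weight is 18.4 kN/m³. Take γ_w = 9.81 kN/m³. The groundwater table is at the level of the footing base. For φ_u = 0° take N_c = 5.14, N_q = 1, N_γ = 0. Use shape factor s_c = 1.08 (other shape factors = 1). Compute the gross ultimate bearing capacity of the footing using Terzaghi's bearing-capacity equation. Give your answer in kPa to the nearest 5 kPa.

q_ult ≈ 610 kPa

q = γ·D_f = 16.2 × 2.93 = 47.466 kPa.
c·N_c·s_c = 101 × 5.14 × 1.08 = 560.67 kPa
q·N_q = 47.466 × 1 = 47.466 kPa
q_ult = 560.67 + 47.466 = 608.14 kPa.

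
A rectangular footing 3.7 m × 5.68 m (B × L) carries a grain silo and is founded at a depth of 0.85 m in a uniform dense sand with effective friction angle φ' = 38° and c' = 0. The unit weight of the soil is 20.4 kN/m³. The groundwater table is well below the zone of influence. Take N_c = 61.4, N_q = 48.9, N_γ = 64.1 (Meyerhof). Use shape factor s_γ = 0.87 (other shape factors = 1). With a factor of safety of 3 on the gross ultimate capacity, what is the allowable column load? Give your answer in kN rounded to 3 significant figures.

Overburden at base level: q = 20.4 × 0.85 = 17.34 kPa.
Surcharge term q·N_q = 17.34 × 48.9 = 847.93 kPa; self-weight term 0.5·γ·B·N_γ·s_γ = 0.5 × 20.4 × 3.7 × 64.1 × 0.87 = 2104.6 kPa.
q_ult = 847.93 + 2104.6 = 2952.6 kPa.
Gross allowable pressure q_all = 2952.6 / 3 = 984.19 kPa.
Footing area = 21.016 m², so allowable column load = 984.19 × 21.016 = 20684 kN.

P_all ≈ 20700 kN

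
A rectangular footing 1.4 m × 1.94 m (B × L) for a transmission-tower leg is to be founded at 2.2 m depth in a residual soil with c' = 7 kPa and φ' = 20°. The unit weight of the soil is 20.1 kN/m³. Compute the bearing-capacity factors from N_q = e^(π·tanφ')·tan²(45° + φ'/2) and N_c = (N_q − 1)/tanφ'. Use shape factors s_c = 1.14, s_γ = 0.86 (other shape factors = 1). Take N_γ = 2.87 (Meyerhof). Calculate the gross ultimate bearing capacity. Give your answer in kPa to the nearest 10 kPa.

tan20° = 0.364, so N_q = e^(π×0.364)·tan²(55°) = 3.138 × 2.04 = 6.4.
N_c = (6.4 − 1)/tan20° = 14.83.
Overburden at base level: q = 20.1 × 2.2 = 44.22 kPa.
Cohesion term c·N_c·s_c = 7 × 14.835 × 1.14 = 118.38 kPa; surcharge term q·N_q = 44.22 × 6.3994 = 282.98 kPa; self-weight term 0.5·γ·B·N_γ·s_γ = 0.5 × 20.1 × 1.4 × 2.87 × 0.86 = 34.728 kPa.
q_ult = 118.38 + 282.98 + 34.728 = 436.09 kPa.

q_ult ≈ 440 kPa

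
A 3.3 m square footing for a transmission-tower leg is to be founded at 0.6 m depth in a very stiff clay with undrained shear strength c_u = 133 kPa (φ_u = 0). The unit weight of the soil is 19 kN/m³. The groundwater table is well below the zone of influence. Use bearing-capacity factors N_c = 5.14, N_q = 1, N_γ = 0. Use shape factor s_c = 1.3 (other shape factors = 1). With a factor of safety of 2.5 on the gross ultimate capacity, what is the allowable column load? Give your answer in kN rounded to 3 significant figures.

Overburden at base level: q = 19 × 0.6 = 11.4 kPa.
Cohesion term c·N_c·s_c = 133 × 5.14 × 1.3 = 888.71 kPa; surcharge term q·N_q = 11.4 × 1 = 11.4 kPa.
q_ult = 888.71 + 11.4 = 900.11 kPa.
Gross allowable pressure q_all = 900.11 / 2.5 = 360.04 kPa.
Footing area = 10.89 m², so allowable column load = 360.04 × 10.89 = 3920.9 kN.

P_all ≈ 3920 kN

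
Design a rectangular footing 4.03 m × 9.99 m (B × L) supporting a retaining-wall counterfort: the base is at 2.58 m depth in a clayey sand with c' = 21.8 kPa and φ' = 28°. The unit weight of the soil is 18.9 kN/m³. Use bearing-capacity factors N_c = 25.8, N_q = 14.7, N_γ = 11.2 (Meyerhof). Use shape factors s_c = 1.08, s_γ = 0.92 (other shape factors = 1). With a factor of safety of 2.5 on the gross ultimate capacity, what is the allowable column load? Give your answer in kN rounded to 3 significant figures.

P_all ≈ 27600 kN

q = γ·D_f = 18.9 × 2.58 = 48.762 kPa.
c·N_c·s_c = 21.8 × 25.8 × 1.08 = 607.44 kPa
q·N_q = 48.762 × 14.7 = 716.8 kPa
0.5·γ·B·N_γ·s_γ = 0.5 × 18.9 × 4.03 × 11.2 × 0.92 = 392.41 kPa
q_ult = 607.44 + 716.8 + 392.41 = 1716.6 kPa.
Gross allowable pressure q_all = 1716.6 / 2.5 = 686.66 kPa.
Footing area = 40.2597 m², so allowable column load = 686.66 × 40.2597 = 27645 kN.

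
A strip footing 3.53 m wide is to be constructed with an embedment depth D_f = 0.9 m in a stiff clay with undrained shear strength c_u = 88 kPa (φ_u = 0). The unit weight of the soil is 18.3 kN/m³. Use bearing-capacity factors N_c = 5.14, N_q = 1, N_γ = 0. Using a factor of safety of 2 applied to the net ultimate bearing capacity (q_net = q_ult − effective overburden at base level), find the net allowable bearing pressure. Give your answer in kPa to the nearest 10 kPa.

q_all(net) ≈ 230 kPa

Overburden at base level: q = 18.3 × 0.9 = 16.47 kPa.
Cohesion term c·N_c = 88 × 5.14 = 452.32 kPa; surcharge term q·N_q = 16.47 × 1 = 16.47 kPa.
q_ult = 452.32 + 16.47 = 468.79 kPa.
Net ultimate: q_net = 468.79 − 16.47 = 452.32 kPa.
q_all(net) = 452.32 / 2 = 226.16 kPa.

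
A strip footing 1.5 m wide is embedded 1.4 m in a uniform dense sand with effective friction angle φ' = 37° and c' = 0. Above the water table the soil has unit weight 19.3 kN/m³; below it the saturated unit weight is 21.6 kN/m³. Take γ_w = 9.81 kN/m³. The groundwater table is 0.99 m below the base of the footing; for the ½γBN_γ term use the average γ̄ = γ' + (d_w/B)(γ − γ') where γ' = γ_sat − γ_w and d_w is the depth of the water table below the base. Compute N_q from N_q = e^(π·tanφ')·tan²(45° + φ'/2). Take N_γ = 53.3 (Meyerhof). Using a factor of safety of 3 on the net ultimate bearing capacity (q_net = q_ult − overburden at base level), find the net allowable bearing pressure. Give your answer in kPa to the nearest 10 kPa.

N_q = e^(π·tan37°)·tan²(63.5°) = 42.92.
Overburden at base level: q = 19.3 × 1.4 = 27.02 kPa.
The water table is 0.99 m below the base (< B = 1.5 m), so the ½γBN_γ term uses γ̄ = γ' + (d_w/B)(γ − γ') = 11.79 + (0.99/1.5)(19.3 − 11.79) = 16.747 kN/m³.
Surcharge term q·N_q = 27.02 × 42.92 = 1159.7 kPa; self-weight term 0.5·γ·B·N_γ = 0.5 × 16.747 × 1.5 × 53.3 = 669.45 kPa.
q_ult = 1159.7 + 669.45 = 1829.1 kPa.
q_net = 1829.1 − 27.02 = 1802.1 kPa.
q_all(net) = 1802.1 / 3 = 600.71 kPa.

q_all(net) ≈ 600 kPa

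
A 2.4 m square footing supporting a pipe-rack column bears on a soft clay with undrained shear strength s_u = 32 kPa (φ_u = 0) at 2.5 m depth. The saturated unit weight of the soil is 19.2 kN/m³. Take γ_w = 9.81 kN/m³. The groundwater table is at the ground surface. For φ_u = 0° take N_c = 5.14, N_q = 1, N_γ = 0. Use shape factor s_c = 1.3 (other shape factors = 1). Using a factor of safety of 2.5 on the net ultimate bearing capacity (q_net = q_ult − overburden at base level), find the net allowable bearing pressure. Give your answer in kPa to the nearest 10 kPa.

q_all(net) ≈ 90 kPa

Water table at ground surface, so effective unit weight γ' = 19.2 − 9.81 = 9.39 kN/m³ is used throughout; overburden q = 9.39 × 2.5 = 23.475 kPa.
Cohesion term c·N_c·s_c = 32 × 5.14 × 1.3 = 213.82 kPa; surcharge term q·N_q = 23.475 × 1 = 23.475 kPa.
q_ult = 213.82 + 23.475 = 237.3 kPa.
q_net = 237.3 − 23.475 = 213.82 kPa.
q_all(net) = 213.82 / 2.5 = 85.53 kPa.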